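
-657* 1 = -657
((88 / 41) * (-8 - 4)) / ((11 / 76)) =-7296 / 41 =-177.95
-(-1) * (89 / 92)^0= 1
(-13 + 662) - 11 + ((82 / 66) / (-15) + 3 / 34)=10737631 / 16830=638.01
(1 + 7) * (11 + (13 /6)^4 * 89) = 2556185 /162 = 15778.92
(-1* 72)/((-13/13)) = 72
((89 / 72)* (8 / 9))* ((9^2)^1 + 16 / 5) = 37469 / 405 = 92.52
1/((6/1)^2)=0.03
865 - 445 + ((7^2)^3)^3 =1628413597910869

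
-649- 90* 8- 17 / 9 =-12338 / 9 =-1370.89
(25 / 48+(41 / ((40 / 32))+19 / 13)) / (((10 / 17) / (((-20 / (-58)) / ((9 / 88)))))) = 20293427 / 101790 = 199.37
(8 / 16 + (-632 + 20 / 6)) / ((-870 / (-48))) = -15076 / 435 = -34.66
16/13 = 1.23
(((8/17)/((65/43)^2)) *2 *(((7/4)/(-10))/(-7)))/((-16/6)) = -5547/1436500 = -0.00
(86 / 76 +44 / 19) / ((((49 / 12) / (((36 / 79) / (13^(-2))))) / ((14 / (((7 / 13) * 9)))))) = 13814736 / 73549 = 187.83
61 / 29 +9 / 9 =90 / 29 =3.10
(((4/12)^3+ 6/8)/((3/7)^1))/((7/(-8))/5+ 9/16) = 11900/2511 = 4.74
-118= -118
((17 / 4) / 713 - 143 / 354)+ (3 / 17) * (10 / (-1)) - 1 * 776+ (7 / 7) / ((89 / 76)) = -593683913981 / 763768452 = -777.31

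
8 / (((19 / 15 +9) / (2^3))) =480 / 77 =6.23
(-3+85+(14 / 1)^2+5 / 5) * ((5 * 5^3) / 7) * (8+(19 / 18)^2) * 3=57214375 / 84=681123.51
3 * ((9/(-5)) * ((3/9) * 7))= -63/5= -12.60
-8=-8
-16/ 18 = -8/ 9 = -0.89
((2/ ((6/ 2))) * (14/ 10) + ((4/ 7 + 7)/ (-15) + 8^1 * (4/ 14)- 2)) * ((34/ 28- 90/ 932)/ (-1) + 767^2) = 4797487680/ 11417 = 420205.63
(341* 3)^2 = 1046529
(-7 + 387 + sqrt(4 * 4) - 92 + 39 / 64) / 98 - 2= 6183 / 6272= 0.99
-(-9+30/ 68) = 291/ 34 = 8.56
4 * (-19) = -76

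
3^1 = 3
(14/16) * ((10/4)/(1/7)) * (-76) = -4655/4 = -1163.75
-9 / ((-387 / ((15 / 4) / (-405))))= -0.00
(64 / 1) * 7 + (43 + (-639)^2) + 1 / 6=2452873 / 6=408812.17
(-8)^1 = -8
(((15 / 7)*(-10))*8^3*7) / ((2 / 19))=-729600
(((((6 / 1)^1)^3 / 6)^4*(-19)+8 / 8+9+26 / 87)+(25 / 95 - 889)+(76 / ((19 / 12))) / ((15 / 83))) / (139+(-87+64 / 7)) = -923172472831 / 1768710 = -521946.77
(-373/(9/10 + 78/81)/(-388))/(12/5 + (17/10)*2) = 251775/2829878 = 0.09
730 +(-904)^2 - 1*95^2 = 808921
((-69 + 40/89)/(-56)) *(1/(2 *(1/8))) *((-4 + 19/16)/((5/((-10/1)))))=27.54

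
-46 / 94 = -23 / 47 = -0.49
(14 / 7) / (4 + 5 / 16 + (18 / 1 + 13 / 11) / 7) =2464 / 8689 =0.28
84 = 84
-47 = -47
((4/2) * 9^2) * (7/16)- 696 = -5001/8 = -625.12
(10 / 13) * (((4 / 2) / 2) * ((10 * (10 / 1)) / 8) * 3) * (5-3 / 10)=3525 / 26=135.58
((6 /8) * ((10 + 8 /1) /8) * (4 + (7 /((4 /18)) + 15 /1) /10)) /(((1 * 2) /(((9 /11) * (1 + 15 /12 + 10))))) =2059911 /28160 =73.15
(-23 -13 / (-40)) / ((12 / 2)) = -907 / 240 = -3.78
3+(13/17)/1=64/17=3.76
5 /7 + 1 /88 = 0.73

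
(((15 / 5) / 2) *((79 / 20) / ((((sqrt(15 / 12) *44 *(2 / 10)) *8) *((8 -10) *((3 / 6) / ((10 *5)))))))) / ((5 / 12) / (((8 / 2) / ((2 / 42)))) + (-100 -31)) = 74655 *sqrt(5) / 5809892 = 0.03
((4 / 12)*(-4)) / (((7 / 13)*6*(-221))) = 2 / 1071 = 0.00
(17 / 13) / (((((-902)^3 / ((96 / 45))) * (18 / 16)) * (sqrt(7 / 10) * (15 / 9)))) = -544 * sqrt(70) / 1878250599225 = -0.00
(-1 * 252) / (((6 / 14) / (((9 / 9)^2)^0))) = -588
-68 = -68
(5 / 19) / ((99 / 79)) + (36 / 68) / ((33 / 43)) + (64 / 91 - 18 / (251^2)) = 293844892636 / 183327050907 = 1.60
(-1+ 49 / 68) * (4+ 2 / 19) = -39 / 34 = -1.15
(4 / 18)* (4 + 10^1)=28 / 9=3.11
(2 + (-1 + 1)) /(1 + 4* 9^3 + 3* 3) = 1 /1463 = 0.00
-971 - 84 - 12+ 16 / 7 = -7453 / 7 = -1064.71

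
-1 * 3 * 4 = -12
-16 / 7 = -2.29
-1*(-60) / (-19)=-60 / 19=-3.16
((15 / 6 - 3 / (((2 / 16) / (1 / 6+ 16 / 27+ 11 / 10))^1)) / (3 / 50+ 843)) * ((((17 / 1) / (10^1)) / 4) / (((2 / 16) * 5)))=-64447 / 1896885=-0.03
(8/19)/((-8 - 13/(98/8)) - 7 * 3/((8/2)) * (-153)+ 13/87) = 0.00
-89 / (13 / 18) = -1602 / 13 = -123.23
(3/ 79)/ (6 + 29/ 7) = 21/ 5609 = 0.00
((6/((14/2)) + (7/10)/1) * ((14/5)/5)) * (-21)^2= 48069/125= 384.55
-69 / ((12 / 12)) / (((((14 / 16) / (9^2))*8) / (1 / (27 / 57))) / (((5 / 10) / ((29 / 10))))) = -58995 / 203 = -290.62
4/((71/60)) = 240/71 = 3.38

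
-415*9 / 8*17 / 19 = -63495 / 152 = -417.73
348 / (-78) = -58 / 13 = -4.46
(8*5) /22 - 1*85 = -83.18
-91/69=-1.32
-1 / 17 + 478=8125 / 17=477.94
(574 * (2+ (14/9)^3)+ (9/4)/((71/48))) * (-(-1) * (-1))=-171327040/51759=-3310.09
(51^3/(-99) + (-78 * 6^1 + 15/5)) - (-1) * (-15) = -20019/11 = -1819.91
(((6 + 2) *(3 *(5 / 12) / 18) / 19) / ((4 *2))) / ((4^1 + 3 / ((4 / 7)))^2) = 10 / 234099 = 0.00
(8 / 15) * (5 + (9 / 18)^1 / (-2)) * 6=76 / 5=15.20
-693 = -693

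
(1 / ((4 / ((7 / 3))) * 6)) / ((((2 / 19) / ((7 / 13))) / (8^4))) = 2037.06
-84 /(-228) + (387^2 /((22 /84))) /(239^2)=10.38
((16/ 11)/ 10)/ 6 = 4/ 165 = 0.02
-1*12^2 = -144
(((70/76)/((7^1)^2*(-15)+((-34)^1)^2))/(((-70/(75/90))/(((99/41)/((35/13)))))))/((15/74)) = -5291/45914260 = -0.00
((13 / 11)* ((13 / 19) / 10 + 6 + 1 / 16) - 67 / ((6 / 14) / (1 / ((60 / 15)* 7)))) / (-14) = -83381 / 702240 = -0.12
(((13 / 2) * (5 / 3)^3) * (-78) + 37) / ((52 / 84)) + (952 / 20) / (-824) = -3731.96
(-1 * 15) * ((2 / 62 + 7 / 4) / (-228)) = 1105 / 9424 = 0.12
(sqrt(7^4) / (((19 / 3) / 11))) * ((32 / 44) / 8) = 147 / 19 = 7.74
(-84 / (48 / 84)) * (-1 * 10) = 1470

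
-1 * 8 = -8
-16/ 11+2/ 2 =-5/ 11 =-0.45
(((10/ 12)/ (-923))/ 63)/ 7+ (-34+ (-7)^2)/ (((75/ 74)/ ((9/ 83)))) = 1626541753/ 1013537070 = 1.60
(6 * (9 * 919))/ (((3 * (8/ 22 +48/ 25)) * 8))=2274525/ 2512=905.46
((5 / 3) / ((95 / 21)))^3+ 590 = 4047153 / 6859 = 590.05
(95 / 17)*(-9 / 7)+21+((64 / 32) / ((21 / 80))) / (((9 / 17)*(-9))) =353252 / 28917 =12.22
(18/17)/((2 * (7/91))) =117/17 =6.88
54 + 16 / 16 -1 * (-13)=68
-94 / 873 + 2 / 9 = 100 / 873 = 0.11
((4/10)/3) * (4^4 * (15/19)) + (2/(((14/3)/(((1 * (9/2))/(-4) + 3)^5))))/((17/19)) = 2818891829/74088448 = 38.05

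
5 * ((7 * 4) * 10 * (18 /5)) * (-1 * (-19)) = 95760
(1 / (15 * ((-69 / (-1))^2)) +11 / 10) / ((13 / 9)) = 31423 / 41262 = 0.76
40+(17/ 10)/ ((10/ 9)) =4153/ 100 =41.53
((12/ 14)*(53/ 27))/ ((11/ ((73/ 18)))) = 3869/ 6237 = 0.62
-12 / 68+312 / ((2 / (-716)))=-1898835 / 17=-111696.18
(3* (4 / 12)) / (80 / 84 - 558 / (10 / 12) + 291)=-105 / 39653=-0.00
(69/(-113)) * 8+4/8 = -4.38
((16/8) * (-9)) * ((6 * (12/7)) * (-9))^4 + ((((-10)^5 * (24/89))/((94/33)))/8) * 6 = -1321851600.75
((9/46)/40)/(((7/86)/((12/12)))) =387/6440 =0.06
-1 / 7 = -0.14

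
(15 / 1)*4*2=120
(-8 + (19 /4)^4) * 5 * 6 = 1924095 /128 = 15031.99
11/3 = 3.67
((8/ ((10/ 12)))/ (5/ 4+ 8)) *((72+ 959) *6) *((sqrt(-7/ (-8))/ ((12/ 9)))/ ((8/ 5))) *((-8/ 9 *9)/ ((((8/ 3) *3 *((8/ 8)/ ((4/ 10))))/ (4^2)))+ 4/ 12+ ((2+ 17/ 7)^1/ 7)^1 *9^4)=28267601274 *sqrt(14)/ 9065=11667697.64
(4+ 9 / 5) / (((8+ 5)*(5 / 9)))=261 / 325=0.80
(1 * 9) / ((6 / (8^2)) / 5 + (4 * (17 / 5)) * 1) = 1440 / 2179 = 0.66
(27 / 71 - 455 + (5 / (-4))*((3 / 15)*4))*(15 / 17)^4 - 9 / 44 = -72110767419 / 260919604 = -276.37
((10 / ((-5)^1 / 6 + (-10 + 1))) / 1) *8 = -8.14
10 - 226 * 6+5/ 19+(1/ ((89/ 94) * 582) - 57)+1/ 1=-689767174/ 492081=-1401.74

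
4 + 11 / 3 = 23 / 3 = 7.67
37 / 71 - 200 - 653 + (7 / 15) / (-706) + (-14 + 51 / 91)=-865.92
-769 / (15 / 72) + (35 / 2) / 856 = -31596497 / 8560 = -3691.18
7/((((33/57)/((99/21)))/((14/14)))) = 57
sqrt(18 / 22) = 3 * sqrt(11) / 11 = 0.90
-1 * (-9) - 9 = 0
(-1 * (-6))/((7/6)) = 36/7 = 5.14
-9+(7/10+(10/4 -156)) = -809/5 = -161.80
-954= -954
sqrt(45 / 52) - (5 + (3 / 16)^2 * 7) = -1343 / 256 + 3 * sqrt(65) / 26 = -4.32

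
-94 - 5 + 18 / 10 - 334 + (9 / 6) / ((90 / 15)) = -8619 / 20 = -430.95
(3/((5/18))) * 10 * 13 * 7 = 9828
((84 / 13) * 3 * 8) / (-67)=-2016 / 871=-2.31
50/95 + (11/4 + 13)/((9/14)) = 951/38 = 25.03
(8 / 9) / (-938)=-4 / 4221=-0.00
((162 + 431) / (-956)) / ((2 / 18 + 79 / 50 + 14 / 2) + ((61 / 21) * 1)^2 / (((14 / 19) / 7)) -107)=2179275 / 63770936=0.03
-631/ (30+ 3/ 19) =-11989/ 573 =-20.92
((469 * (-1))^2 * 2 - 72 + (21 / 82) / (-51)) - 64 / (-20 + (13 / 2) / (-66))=1626701095641 / 3698282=439853.18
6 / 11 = 0.55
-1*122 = -122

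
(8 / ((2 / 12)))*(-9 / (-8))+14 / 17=932 / 17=54.82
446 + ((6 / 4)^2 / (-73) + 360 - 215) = 172563 / 292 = 590.97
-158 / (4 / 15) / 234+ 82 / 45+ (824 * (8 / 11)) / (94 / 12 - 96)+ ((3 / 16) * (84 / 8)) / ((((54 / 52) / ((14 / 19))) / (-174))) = -16206585034 / 64678185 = -250.57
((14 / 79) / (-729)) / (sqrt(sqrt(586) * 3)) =-7 * sqrt(3) * 586^(3 / 4) / 50622489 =-0.00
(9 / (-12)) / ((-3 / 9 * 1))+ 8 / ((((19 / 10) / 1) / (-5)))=-1429 / 76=-18.80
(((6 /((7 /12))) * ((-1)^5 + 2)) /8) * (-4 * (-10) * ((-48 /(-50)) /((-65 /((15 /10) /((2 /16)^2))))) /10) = -82944 /11375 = -7.29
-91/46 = -1.98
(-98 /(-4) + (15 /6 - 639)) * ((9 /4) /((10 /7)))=-9639 /10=-963.90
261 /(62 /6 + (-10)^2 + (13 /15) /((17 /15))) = 13311 /5666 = 2.35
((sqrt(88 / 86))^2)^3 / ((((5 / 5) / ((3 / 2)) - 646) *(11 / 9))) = -108 / 79507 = -0.00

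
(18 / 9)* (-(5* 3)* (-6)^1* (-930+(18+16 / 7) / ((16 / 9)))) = -2314845 / 14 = -165346.07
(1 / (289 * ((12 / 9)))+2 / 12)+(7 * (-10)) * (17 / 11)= -4120463 / 38148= -108.01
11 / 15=0.73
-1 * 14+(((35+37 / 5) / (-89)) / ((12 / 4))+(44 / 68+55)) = 941576 / 22695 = 41.49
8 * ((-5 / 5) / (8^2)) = -1 / 8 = -0.12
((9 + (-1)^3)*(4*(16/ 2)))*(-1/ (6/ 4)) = -512/ 3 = -170.67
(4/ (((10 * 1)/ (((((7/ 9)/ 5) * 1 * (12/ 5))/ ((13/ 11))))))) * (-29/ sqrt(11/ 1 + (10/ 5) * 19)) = -2552/ 4875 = -0.52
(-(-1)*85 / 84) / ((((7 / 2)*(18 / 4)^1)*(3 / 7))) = 85 / 567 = 0.15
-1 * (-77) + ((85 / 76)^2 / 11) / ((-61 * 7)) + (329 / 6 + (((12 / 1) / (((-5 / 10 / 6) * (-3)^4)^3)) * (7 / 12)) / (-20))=351995528351969 / 2669986352880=131.83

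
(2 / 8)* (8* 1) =2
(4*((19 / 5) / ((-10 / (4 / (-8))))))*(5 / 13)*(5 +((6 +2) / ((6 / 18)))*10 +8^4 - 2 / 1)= 82441 / 65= 1268.32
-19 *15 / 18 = -95 / 6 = -15.83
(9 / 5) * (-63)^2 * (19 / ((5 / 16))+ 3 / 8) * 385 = 6730515099 / 40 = 168262877.48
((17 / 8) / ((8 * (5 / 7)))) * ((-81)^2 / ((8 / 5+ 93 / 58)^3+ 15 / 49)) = 23326365782475 / 317218594888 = 73.53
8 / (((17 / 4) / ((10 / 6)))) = 160 / 51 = 3.14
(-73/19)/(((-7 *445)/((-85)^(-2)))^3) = 73/216591449738891869140625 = 0.00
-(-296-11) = 307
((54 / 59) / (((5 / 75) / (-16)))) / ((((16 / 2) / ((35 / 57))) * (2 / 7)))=-66150 / 1121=-59.01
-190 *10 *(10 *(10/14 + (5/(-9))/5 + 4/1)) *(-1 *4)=22040000/63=349841.27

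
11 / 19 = 0.58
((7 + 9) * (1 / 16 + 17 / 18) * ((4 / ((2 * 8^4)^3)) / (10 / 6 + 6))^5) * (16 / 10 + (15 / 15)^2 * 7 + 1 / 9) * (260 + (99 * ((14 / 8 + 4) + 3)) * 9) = 137375175 / 157818671151734043076363814076315239389122979486281161284517888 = 0.00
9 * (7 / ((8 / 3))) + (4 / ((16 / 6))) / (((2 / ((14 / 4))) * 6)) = 385 / 16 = 24.06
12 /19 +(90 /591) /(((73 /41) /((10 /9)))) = 0.73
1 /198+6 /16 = 301 /792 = 0.38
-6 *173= -1038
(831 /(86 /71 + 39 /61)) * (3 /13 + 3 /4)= 183552111 /416780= 440.41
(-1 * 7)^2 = 49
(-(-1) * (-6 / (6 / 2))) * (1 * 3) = -6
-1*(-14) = 14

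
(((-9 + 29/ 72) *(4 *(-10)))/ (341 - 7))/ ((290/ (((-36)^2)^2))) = 28880064/ 4843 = 5963.26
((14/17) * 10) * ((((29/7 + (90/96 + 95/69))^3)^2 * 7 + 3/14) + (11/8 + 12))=77203524730628385165101843165/18475471496710673399808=4178703.90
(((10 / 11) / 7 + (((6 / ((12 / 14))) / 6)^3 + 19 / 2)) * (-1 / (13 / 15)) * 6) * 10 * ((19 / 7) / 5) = -17724625 / 42042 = -421.59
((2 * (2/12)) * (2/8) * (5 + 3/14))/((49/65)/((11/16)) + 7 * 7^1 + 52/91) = 52195/6086232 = 0.01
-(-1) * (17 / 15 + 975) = 14642 / 15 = 976.13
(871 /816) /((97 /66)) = 9581 /13192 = 0.73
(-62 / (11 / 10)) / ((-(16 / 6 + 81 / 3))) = 1860 / 979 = 1.90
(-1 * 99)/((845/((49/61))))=-4851/51545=-0.09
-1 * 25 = -25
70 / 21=10 / 3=3.33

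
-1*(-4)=4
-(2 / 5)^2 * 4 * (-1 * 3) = 48 / 25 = 1.92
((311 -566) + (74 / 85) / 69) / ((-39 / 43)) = 64306543 / 228735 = 281.14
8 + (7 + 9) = 24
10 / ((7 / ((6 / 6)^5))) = 1.43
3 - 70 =-67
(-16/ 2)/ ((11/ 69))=-552/ 11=-50.18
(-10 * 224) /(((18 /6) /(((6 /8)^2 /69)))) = -140 /23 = -6.09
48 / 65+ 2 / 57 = 2866 / 3705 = 0.77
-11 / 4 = -2.75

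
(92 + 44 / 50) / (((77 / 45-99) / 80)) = -167184 / 2189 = -76.37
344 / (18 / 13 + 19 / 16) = 71552 / 535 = 133.74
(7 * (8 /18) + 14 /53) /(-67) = -1610 /31959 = -0.05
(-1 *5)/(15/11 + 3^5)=-55/2688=-0.02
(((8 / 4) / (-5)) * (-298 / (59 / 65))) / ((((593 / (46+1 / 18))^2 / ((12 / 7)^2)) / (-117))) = -276886649936 / 1016617259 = -272.36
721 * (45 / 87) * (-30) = -324450 / 29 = -11187.93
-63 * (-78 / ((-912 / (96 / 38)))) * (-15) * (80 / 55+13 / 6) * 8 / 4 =5872230 / 3971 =1478.78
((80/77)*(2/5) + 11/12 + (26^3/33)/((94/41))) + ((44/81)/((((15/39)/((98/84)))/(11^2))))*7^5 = 58941135416749/17588340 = 3351148.28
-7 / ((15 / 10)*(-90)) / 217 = 1 / 4185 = 0.00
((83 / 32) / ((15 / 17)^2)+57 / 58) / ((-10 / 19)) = -17115637 / 2088000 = -8.20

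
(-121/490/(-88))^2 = 121/15366400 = 0.00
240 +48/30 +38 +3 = 1413/5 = 282.60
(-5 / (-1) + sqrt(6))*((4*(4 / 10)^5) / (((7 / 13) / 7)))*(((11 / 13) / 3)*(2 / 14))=1408*sqrt(6) / 65625 + 1408 / 13125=0.16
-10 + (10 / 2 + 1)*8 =38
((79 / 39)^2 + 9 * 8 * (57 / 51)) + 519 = 15606608 / 25857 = 603.57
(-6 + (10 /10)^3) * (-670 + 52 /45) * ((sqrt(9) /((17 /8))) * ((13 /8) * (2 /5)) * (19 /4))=3717103 /255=14576.87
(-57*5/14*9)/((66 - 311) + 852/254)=325755/429646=0.76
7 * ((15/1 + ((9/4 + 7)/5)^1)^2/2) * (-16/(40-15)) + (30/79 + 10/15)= -188100971/296250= -634.94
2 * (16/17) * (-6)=-192/17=-11.29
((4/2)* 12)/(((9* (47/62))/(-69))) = -11408/47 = -242.72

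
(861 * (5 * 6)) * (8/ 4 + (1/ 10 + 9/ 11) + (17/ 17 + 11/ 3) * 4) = 6132903/ 11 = 557536.64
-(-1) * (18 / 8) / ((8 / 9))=81 / 32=2.53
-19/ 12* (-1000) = 4750/ 3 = 1583.33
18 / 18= 1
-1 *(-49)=49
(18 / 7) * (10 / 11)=180 / 77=2.34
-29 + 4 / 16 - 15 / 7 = -865 / 28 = -30.89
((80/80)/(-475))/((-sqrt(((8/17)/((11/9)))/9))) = sqrt(374)/1900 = 0.01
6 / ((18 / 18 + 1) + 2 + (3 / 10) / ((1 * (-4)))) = 240 / 157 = 1.53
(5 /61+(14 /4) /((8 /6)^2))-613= -1192573 /1952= -610.95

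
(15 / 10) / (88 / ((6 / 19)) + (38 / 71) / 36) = 1917 / 356155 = 0.01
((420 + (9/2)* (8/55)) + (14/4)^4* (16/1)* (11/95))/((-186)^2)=146021/7230564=0.02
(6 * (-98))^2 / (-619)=-345744 / 619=-558.55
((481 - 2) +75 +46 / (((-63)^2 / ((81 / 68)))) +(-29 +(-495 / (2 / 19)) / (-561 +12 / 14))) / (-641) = -0.83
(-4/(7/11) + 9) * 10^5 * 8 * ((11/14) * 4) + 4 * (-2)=334399608/49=6824481.80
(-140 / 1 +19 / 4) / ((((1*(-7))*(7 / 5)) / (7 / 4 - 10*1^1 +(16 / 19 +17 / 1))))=1971945 / 14896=132.38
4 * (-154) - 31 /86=-53007 /86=-616.36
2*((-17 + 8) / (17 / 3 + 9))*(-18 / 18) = 1.23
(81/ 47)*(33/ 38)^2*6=264627/ 33934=7.80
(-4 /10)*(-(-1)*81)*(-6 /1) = 972 /5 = 194.40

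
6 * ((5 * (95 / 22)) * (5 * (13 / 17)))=92625 / 187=495.32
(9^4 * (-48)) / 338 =-157464 / 169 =-931.74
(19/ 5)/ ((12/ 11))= 209/ 60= 3.48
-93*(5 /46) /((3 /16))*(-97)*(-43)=-224871.30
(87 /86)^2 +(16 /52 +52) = 5127677 /96148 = 53.33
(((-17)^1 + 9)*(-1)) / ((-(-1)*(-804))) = -2 / 201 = -0.01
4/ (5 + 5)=2/ 5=0.40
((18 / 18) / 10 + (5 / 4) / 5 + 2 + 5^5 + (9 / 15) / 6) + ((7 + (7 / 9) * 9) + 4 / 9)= 565541 / 180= 3141.89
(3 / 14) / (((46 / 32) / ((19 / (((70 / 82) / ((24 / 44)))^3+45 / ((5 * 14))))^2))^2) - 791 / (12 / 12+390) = 13470807068721653862570663842597298303071 / 425748610004169675692154799009286890673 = 31.64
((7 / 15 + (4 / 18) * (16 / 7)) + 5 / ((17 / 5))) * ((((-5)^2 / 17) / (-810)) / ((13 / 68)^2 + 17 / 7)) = -104752 / 58167639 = -0.00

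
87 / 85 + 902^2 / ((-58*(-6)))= 17296654 / 7395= 2338.97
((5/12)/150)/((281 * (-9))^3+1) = -1/5823029479680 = -0.00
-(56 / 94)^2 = -0.35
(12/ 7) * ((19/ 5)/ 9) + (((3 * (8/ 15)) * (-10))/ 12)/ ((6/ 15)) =-274/ 105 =-2.61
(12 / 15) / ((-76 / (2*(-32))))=64 / 95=0.67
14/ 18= 7/ 9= 0.78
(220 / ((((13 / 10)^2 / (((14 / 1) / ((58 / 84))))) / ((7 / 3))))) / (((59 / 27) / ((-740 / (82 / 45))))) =-13569217200000 / 11855519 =-1144548.56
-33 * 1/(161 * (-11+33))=-3/322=-0.01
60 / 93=20 / 31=0.65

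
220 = 220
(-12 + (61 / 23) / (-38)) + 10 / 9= -86201 / 7866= -10.96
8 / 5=1.60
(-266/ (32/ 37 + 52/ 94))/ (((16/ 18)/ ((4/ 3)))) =-231287/ 822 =-281.37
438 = 438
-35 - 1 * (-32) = -3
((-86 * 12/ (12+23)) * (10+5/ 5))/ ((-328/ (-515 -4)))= -513.21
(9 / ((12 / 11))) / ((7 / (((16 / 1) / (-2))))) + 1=-59 / 7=-8.43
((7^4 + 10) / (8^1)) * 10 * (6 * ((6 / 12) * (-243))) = -8788095 / 4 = -2197023.75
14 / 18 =7 / 9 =0.78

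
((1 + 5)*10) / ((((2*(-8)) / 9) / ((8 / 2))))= -135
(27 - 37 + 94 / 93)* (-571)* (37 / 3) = 17662172 / 279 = 63305.28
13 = 13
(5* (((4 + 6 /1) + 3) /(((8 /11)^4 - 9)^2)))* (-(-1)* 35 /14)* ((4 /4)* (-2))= -5358972025 /1253876533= -4.27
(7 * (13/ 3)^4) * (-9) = -199927/ 9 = -22214.11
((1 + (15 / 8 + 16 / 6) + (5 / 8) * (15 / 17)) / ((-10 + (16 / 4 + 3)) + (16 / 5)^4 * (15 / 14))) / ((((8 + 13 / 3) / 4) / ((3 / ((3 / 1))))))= 1087625 / 60182091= 0.02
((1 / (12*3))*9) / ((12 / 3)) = 1 / 16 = 0.06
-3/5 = -0.60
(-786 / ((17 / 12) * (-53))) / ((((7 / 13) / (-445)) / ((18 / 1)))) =-982154160 / 6307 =-155724.46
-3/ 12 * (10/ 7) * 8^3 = -1280/ 7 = -182.86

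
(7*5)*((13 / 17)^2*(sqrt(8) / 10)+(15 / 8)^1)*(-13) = -6825 / 8-15379*sqrt(2) / 289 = -928.38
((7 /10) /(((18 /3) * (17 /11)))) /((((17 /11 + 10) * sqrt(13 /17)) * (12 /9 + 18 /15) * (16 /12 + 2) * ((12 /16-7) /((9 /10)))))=-22869 * sqrt(221) /2666365000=-0.00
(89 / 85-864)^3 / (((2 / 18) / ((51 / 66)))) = -3551899151362959 / 794750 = -4469203084.45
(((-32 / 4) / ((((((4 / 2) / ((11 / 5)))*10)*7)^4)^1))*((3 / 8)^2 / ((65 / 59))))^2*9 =543967600010769 / 15588021904000000000000000000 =0.00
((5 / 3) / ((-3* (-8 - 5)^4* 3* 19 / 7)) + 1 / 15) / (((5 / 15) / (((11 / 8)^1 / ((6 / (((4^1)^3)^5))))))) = 3605176489345024 / 73258965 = 49211403.54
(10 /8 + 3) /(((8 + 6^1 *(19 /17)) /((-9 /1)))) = -2601 /1000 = -2.60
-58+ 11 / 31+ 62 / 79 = -56.86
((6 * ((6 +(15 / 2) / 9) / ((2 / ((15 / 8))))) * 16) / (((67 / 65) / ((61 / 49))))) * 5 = 12192375 / 3283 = 3713.79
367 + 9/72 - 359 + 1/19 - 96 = -87.82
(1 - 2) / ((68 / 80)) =-20 / 17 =-1.18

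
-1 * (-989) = 989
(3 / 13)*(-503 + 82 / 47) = -70677 / 611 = -115.67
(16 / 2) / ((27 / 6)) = 16 / 9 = 1.78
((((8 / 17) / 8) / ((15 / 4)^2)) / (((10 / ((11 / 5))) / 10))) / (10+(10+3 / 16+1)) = 2816 / 6483375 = 0.00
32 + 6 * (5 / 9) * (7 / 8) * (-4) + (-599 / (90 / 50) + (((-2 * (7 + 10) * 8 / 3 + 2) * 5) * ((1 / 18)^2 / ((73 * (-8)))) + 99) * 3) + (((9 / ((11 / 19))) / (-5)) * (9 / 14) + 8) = -343701871 / 36424080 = -9.44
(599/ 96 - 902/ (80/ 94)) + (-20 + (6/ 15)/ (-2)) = -515429/ 480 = -1073.81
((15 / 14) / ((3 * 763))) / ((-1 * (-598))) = 5 / 6387836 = 0.00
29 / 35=0.83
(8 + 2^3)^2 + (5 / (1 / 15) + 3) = 334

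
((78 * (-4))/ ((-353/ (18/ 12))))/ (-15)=-156/ 1765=-0.09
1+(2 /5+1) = 12 /5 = 2.40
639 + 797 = 1436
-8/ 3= -2.67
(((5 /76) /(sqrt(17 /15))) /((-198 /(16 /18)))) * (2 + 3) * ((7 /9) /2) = -175 * sqrt(255) /5180274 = -0.00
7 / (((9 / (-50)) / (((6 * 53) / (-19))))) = 37100 / 57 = 650.88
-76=-76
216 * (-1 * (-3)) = 648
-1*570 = -570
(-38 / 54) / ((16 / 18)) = -19 / 24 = -0.79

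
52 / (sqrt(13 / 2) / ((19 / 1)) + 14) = 525616 / 141499- 988*sqrt(26) / 141499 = 3.68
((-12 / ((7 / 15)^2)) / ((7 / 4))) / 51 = -3600 / 5831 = -0.62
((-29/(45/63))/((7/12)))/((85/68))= -1392/25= -55.68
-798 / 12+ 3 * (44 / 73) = -64.69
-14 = -14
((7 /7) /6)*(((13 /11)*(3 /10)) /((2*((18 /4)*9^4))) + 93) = 201357103 /12990780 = 15.50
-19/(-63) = 19/63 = 0.30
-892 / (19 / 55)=-49060 / 19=-2582.11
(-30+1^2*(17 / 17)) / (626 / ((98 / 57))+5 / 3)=-4263 / 53768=-0.08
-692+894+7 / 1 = 209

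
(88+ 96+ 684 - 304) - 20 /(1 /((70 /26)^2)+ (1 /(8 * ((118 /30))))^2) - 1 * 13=15439084671 /37926121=407.08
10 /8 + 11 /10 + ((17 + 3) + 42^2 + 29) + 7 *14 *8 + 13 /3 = 156221 /60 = 2603.68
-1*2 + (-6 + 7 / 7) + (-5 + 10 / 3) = -26 / 3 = -8.67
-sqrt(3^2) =-3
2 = 2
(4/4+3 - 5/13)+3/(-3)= 34/13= 2.62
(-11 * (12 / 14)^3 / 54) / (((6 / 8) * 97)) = -176 / 99813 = -0.00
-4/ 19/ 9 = -4/ 171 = -0.02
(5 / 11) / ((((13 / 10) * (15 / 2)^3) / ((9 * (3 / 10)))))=0.00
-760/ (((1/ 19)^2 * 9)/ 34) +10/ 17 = -158579990/ 153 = -1036470.52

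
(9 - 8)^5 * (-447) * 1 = -447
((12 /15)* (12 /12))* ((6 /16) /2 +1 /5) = 31 /100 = 0.31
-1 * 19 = -19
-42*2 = -84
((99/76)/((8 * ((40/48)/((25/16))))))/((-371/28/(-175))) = 259875/64448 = 4.03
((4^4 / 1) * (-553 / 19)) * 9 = -1274112 / 19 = -67058.53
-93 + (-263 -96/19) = -6860/19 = -361.05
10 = 10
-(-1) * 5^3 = 125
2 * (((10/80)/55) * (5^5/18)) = 625/792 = 0.79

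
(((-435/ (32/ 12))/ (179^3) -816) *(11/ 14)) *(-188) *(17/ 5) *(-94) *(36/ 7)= -39769583371939674/ 200736865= -198117985.81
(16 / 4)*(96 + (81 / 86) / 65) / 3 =357814 / 2795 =128.02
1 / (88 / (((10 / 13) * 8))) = 10 / 143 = 0.07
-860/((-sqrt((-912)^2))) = 215/228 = 0.94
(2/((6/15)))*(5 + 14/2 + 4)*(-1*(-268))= 21440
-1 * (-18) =18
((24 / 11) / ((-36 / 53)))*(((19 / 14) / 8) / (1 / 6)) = -1007 / 308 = -3.27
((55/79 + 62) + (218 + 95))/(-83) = -29680/6557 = -4.53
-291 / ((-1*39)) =97 / 13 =7.46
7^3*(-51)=-17493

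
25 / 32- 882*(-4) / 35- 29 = 72.58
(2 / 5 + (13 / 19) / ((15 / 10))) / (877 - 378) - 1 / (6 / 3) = -141727 / 284430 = -0.50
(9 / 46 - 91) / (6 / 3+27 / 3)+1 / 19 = -78857 / 9614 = -8.20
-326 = -326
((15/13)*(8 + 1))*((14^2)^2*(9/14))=3333960/13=256458.46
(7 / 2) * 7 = 49 / 2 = 24.50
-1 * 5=-5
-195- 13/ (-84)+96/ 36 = -5381/ 28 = -192.18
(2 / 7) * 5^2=50 / 7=7.14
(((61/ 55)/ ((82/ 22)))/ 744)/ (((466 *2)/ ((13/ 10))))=793/ 1421486400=0.00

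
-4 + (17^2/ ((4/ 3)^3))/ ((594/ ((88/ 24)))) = -1247/ 384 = -3.25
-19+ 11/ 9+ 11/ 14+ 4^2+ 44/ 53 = -1081/ 6678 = -0.16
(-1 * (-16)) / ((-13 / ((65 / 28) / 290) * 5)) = -2 / 1015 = -0.00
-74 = -74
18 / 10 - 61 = -59.20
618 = 618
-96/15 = -32/5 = -6.40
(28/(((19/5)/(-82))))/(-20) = 574/19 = 30.21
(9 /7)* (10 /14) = 45 /49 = 0.92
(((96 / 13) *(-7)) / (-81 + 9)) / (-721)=-4 / 4017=-0.00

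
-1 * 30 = -30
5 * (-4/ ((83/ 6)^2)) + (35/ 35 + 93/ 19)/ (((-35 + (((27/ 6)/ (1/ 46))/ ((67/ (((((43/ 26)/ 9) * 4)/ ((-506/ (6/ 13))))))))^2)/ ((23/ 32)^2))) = -871129279592781823/ 4548478390439369024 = -0.19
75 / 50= 3 / 2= 1.50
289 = 289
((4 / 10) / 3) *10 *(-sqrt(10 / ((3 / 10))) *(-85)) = 3400 *sqrt(3) / 9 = 654.33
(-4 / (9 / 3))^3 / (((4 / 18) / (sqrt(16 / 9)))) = -128 / 9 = -14.22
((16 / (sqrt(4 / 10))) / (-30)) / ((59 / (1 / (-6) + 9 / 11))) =-86 * sqrt(10) / 29205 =-0.01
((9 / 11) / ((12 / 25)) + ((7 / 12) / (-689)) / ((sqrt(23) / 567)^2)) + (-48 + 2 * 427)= 277467491 / 348634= 795.87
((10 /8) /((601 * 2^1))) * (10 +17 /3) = 235 /14424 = 0.02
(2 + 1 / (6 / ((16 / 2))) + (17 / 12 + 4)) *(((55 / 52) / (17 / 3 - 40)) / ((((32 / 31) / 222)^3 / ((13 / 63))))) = -3734783719425 / 6750208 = -553284.24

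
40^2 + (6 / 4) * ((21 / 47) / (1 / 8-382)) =229735748 / 143585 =1600.00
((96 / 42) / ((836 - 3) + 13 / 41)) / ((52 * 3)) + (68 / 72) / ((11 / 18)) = 7207555 / 4663659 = 1.55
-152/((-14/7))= 76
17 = 17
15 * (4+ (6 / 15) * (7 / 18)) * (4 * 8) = 1994.67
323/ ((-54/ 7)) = -2261/ 54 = -41.87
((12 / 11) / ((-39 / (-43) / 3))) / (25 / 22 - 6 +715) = 1032 / 203099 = 0.01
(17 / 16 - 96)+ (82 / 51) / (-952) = -9218975 / 97104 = -94.94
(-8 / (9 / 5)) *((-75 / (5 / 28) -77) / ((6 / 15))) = 5522.22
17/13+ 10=147/13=11.31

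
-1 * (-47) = 47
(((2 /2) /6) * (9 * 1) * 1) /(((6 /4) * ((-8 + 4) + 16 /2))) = 1 /4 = 0.25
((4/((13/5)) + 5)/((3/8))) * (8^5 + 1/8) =1714025/3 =571341.67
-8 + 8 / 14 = -52 / 7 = -7.43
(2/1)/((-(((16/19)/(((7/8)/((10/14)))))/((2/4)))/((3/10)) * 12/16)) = -931/1600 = -0.58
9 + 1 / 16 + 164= 2769 / 16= 173.06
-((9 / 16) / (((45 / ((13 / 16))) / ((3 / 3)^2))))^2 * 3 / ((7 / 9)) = -4563 / 11468800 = -0.00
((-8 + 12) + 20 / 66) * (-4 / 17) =-568 / 561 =-1.01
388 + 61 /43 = 16745 /43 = 389.42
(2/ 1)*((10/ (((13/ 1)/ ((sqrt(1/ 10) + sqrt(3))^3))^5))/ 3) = (sqrt(10) + 10*sqrt(3))^15/ 55693950000000000000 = 0.84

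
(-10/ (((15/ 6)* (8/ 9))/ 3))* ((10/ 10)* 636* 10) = -85860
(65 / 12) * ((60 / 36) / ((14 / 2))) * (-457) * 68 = -2524925 / 63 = -40078.17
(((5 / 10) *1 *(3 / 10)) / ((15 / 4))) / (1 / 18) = 18 / 25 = 0.72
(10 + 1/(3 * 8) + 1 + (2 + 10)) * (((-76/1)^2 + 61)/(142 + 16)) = 40859/48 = 851.23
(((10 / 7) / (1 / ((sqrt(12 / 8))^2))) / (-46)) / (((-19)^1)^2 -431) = 3 / 4508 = 0.00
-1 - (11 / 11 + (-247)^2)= -61011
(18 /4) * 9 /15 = 27 /10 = 2.70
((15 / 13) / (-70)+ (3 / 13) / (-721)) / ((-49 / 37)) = 1665 / 131222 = 0.01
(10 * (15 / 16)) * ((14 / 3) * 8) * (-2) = -700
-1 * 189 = -189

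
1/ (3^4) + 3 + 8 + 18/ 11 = 11270/ 891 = 12.65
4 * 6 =24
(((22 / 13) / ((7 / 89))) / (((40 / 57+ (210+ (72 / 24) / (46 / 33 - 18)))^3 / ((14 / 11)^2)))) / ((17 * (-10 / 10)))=-151895279067323904 / 691254668388947994946043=-0.00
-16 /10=-8 /5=-1.60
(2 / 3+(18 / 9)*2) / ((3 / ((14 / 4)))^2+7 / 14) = 1372 / 363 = 3.78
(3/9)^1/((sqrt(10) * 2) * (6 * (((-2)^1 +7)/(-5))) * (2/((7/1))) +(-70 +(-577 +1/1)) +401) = -2401/1761279 +56 * sqrt(10)/2935465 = -0.00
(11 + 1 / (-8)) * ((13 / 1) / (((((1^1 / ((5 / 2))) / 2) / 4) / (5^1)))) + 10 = 28295 / 2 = 14147.50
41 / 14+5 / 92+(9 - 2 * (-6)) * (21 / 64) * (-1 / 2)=-9529 / 20608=-0.46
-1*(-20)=20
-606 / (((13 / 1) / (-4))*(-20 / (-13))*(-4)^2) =303 / 40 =7.58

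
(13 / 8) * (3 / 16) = 39 / 128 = 0.30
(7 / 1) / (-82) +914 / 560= 17757 / 11480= 1.55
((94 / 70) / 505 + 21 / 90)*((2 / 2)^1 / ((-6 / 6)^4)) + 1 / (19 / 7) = 0.60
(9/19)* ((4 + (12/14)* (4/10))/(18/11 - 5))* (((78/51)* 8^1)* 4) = -658944/22015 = -29.93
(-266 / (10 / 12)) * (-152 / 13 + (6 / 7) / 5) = 1195176 / 325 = 3677.46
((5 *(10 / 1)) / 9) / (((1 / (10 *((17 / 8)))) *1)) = 2125 / 18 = 118.06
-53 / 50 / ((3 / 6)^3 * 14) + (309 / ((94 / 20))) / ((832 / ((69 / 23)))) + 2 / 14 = -772587 / 3421600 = -0.23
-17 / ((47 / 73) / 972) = -1206252 / 47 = -25664.94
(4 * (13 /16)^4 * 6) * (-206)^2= 909010947 /2048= 443853.00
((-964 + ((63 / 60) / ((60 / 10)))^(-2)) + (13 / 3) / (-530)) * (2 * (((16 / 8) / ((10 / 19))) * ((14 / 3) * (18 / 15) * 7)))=-5514702652 / 19875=-277469.32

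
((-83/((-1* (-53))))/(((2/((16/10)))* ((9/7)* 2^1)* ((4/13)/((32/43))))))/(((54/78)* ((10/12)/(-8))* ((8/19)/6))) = 119397824/512775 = 232.85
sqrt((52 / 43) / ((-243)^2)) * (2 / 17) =4 * sqrt(559) / 177633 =0.00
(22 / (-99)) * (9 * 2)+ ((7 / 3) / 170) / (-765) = -4.00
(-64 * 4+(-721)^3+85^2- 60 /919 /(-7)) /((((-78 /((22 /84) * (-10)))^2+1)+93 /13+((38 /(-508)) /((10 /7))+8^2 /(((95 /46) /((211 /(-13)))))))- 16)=-915160601094855372400 /918278192130257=-996604.96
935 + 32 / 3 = 2837 / 3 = 945.67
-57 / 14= -4.07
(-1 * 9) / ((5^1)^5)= -9 / 3125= -0.00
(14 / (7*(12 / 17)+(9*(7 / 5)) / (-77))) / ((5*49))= 374 / 31269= 0.01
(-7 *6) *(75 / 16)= -1575 / 8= -196.88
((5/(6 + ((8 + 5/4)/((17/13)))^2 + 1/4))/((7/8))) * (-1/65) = -36992/23683751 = -0.00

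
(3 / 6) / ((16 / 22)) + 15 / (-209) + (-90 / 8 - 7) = -58969 / 3344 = -17.63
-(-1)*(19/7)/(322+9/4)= 76/9079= 0.01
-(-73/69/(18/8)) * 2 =584/621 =0.94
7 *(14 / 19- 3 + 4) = 231 / 19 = 12.16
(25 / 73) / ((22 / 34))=425 / 803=0.53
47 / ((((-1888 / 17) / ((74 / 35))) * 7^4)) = -29563 / 79329040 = -0.00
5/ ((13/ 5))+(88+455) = 544.92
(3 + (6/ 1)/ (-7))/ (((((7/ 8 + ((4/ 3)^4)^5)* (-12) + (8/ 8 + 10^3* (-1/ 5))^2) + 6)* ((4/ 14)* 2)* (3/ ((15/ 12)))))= 29056536675/ 665975034671384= 0.00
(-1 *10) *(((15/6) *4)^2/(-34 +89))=-200/11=-18.18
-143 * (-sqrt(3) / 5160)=143 * sqrt(3) / 5160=0.05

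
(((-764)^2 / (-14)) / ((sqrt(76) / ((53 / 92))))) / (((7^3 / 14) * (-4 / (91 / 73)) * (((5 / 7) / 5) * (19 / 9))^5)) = 509087722752063 * sqrt(19) / 157980068398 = 14046.47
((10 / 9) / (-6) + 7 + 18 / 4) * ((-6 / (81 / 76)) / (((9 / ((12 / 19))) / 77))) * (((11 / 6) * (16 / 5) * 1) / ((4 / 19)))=-314650336 / 32805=-9591.54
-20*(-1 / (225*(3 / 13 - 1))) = -26 / 225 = -0.12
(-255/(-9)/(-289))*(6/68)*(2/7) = -5/2023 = -0.00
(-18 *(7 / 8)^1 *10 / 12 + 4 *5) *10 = 275 / 4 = 68.75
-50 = -50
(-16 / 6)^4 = 4096 / 81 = 50.57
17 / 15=1.13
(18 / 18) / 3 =1 / 3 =0.33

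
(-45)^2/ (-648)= -25/ 8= -3.12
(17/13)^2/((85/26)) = 34/65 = 0.52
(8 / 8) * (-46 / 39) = -46 / 39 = -1.18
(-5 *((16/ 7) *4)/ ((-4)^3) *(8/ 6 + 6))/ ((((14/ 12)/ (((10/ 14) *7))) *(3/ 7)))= 1100/ 21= 52.38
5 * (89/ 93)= 445/ 93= 4.78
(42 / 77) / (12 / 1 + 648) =1 / 1210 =0.00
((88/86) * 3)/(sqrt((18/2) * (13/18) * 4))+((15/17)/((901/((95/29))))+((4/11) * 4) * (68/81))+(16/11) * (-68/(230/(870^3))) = -2577765342965923043/9102847149+66 * sqrt(26)/559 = -283182315.96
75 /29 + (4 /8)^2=329 /116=2.84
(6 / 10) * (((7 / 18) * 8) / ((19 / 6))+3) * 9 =2043 / 95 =21.51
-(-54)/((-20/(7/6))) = -63/20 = -3.15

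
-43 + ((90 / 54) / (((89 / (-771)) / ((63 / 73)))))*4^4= -21003851 / 6497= -3232.85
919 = 919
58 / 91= 0.64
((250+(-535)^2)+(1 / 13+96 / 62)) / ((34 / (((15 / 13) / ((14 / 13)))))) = 432937800 / 47957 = 9027.62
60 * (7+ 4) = 660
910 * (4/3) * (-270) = -327600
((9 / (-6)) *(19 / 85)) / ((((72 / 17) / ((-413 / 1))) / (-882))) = -1153509 / 40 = -28837.72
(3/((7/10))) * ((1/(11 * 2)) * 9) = 135/77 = 1.75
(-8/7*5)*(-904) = 36160/7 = 5165.71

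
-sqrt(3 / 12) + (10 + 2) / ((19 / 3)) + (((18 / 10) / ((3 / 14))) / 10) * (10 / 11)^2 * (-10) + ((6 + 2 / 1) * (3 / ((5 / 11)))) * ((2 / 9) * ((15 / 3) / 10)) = 22019 / 68970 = 0.32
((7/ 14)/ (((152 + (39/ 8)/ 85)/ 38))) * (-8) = -103360/ 103399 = -1.00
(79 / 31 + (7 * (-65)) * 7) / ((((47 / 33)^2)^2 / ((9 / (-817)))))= 1052983999584 / 123587680687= 8.52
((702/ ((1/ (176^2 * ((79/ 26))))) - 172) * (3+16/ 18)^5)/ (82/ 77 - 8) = -8474073044.71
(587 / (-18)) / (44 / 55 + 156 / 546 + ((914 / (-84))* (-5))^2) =-287630 / 26115701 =-0.01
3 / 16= 0.19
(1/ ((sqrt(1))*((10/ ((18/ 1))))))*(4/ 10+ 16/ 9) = 98/ 25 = 3.92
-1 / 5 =-0.20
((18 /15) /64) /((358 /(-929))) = -2787 /57280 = -0.05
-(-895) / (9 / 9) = 895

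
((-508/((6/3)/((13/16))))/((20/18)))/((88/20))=-14859/352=-42.21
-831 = -831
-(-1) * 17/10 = 17/10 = 1.70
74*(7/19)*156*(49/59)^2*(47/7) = 1302705768/66139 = 19696.48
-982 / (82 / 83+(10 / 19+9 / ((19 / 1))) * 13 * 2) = -40753 / 1120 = -36.39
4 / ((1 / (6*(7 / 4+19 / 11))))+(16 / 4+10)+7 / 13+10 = 15443 / 143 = 107.99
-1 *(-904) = 904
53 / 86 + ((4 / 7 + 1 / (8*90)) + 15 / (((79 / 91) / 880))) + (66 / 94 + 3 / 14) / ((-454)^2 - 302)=1259189383635230771 / 82807344713520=15206.25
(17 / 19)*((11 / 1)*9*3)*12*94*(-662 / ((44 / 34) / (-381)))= 1110001782024 / 19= 58421146422.32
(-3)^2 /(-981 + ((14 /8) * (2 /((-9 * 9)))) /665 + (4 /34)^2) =-40029390 /4363142239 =-0.01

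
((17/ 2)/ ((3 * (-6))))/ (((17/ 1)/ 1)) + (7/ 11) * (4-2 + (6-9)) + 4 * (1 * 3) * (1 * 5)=23497/ 396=59.34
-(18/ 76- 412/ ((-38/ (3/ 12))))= -56/ 19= -2.95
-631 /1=-631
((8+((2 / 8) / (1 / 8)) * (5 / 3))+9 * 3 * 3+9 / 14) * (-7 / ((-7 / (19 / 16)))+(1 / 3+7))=1597145 / 2016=792.23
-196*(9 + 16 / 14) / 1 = -1988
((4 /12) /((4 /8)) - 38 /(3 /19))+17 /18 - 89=-5905 /18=-328.06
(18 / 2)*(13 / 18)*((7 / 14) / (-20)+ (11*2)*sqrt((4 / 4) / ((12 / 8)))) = -13 / 80+ 143*sqrt(6) / 3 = 116.60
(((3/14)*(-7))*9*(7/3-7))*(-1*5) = -315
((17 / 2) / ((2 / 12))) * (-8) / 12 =-34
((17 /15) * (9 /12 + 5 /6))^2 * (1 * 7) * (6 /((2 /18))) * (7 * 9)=76681.82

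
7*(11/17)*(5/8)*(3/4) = 1155/544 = 2.12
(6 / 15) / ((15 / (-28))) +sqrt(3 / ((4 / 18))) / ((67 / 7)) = -56 / 75 +21*sqrt(6) / 134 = -0.36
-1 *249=-249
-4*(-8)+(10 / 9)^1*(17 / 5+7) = 43.56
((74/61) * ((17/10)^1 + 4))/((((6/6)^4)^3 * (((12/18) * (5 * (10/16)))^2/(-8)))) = -2429568/190625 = -12.75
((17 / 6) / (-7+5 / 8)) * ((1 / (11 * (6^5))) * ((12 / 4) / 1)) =-1 / 64152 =-0.00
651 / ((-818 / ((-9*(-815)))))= -4775085 / 818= -5837.51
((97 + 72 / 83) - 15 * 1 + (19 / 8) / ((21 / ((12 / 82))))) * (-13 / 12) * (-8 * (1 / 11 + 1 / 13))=31590084 / 262031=120.56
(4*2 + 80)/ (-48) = -11/ 6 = -1.83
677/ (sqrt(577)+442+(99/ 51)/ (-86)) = 639563255354/ 416303656053 - 1447049588 * sqrt(577)/ 416303656053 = 1.45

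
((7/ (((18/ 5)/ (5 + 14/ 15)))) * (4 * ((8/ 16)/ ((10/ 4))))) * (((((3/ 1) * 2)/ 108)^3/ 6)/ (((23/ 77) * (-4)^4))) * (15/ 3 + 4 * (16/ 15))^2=926847691/ 3129124608000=0.00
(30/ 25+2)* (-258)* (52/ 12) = -17888/ 5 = -3577.60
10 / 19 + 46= 884 / 19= 46.53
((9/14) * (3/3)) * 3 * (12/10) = 81/35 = 2.31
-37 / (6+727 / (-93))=3441 / 169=20.36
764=764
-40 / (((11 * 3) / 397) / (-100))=1588000 / 33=48121.21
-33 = -33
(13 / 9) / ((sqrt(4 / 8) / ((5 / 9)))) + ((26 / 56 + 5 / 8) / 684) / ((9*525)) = 1.13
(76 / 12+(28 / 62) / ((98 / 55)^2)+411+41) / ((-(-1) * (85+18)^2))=29249825 / 676832982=0.04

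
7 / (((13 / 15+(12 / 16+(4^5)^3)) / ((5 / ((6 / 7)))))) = 2450 / 64424509537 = 0.00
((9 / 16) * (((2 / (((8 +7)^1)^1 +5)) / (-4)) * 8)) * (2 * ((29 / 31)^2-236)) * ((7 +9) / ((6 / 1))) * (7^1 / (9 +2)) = 949011 / 10571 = 89.77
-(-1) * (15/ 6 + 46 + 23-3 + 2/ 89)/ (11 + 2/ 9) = 109773/ 17978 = 6.11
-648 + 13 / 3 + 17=-1880 / 3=-626.67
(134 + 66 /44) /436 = 271 /872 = 0.31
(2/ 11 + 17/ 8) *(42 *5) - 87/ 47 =997977/ 2068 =482.58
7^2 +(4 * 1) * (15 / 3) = 69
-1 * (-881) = 881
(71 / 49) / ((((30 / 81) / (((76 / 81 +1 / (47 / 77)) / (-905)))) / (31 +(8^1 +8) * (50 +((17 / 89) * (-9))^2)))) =-323003533127 / 33018134030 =-9.78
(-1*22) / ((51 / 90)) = -660 / 17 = -38.82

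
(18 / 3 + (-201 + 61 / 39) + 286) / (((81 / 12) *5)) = 2888 / 1053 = 2.74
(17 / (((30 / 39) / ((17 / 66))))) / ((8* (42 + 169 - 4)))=3757 / 1092960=0.00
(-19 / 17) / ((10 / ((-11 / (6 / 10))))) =209 / 102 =2.05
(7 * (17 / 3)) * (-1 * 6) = -238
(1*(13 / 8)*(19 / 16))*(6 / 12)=247 / 256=0.96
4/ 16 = 1/ 4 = 0.25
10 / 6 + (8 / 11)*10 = 8.94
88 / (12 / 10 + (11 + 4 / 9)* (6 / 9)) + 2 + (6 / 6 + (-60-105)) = -152.03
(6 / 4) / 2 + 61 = 247 / 4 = 61.75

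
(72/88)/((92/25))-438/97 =-421431/98164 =-4.29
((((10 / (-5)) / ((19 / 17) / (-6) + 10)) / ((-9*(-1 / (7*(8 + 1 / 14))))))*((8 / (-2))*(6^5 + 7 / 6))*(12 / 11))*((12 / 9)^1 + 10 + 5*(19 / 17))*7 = 72808465552 / 14157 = 5142930.39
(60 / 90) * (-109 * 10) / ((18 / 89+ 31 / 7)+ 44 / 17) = -23088380 / 229371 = -100.66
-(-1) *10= 10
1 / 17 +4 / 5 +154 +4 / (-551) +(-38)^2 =74882213 / 46835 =1598.85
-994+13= -981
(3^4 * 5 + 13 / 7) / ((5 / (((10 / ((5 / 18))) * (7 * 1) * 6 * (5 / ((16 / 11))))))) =422928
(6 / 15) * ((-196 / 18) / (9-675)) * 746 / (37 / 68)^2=338051392 / 20514465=16.48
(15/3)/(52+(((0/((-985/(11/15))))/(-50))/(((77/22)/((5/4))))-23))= 5/29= 0.17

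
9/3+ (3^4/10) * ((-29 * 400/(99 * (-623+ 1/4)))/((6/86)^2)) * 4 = 1255.42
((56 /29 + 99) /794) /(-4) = -2927 /92104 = -0.03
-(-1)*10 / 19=10 / 19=0.53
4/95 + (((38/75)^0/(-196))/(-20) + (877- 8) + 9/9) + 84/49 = 12985687/14896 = 871.76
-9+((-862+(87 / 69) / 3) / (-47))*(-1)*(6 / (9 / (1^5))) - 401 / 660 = -46721423 / 2140380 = -21.83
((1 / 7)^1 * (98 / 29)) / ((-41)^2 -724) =14 / 27753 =0.00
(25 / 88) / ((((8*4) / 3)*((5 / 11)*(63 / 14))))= 5 / 384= 0.01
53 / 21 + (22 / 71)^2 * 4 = 307829 / 105861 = 2.91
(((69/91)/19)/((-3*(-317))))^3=12167/164650391035760357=0.00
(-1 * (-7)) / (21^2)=1 / 63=0.02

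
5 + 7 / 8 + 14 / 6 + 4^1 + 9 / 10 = 13.11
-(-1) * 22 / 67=22 / 67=0.33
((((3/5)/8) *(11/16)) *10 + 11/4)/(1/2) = 209/32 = 6.53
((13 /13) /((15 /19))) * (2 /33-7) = -8.79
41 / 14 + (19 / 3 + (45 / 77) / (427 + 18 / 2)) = 932957 / 100716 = 9.26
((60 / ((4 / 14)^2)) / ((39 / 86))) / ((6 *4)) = 10535 / 156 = 67.53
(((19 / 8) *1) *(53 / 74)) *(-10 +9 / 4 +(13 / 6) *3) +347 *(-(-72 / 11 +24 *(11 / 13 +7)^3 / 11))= -20797911371213 / 57227456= -363425.40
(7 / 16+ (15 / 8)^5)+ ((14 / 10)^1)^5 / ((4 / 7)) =3381627483 / 102400000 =33.02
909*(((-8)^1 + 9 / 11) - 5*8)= -471771 / 11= -42888.27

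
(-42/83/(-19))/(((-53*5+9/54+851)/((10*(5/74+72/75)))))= 479052/1026067165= 0.00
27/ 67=0.40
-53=-53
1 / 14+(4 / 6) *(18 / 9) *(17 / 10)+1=701 / 210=3.34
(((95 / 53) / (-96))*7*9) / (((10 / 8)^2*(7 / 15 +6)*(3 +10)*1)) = -0.01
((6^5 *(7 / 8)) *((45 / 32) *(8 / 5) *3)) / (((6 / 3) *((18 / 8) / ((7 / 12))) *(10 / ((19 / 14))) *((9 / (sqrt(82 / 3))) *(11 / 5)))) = 1197 *sqrt(246) / 88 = 213.34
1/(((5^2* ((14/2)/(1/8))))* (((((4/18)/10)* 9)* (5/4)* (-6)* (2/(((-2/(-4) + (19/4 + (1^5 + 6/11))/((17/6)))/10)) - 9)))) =509/1766100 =0.00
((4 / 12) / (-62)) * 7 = -7 / 186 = -0.04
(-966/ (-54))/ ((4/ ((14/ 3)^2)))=7889/ 81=97.40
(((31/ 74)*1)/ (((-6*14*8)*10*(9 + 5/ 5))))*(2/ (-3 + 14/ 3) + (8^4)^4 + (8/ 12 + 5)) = -130885864170458233/ 74592000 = -1754690371.23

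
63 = 63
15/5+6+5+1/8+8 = 22.12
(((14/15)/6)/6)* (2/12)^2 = 7/9720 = 0.00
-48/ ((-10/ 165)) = 792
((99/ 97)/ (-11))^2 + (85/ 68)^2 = 1.57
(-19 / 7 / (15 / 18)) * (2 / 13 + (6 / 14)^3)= -118218 / 156065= -0.76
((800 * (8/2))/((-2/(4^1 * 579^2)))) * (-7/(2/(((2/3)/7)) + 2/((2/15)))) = 417188800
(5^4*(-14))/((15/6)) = -3500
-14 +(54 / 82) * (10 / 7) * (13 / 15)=-3784 / 287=-13.18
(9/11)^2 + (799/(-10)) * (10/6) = -96193/726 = -132.50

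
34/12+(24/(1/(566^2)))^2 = 354682253039633/6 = 59113708839938.83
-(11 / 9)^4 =-14641 / 6561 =-2.23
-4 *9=-36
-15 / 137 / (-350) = 3 / 9590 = 0.00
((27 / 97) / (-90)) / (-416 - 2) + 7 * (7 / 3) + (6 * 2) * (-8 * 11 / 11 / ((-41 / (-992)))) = -115023730651 / 49871580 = -2306.40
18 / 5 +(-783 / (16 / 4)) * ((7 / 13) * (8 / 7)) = -7596 / 65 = -116.86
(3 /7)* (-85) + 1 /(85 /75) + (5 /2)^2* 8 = 1720 /119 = 14.45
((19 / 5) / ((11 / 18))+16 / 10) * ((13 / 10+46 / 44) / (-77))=-11094 / 46585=-0.24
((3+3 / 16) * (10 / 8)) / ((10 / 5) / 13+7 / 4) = 1105 / 528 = 2.09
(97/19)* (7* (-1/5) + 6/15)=-5.11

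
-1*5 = -5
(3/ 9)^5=1/ 243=0.00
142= 142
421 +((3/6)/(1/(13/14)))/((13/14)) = 843/2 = 421.50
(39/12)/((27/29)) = 377/108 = 3.49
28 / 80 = 7 / 20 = 0.35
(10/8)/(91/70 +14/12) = 75/148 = 0.51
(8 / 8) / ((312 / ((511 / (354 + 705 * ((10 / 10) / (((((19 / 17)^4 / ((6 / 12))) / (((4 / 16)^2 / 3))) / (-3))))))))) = 266376124 / 55278365337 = 0.00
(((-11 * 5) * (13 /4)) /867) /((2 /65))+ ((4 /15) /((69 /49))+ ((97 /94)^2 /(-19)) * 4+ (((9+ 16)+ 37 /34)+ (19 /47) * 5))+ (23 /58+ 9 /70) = 446481410762953 /20387948799960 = 21.90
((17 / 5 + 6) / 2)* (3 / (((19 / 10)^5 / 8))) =11280000 / 2476099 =4.56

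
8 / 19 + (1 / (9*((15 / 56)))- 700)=-699.16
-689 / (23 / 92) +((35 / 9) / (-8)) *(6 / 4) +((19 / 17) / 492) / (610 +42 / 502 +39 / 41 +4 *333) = -2811269320811 / 1019784372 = -2756.73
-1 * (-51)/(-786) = -17/262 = -0.06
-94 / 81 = -1.16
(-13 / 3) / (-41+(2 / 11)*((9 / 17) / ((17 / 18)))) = 41327 / 390045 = 0.11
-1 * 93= -93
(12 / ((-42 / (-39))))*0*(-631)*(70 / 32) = 0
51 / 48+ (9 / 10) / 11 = 1007 / 880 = 1.14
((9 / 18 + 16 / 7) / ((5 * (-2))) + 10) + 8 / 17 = 24257 / 2380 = 10.19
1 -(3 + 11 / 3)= -17 / 3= -5.67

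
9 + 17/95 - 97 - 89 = -16798/95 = -176.82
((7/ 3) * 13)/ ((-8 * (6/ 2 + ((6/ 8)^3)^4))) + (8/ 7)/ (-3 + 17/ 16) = -60943886720/ 33111870939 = -1.84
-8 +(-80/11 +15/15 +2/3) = -449/33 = -13.61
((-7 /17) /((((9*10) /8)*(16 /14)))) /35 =-7 /7650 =-0.00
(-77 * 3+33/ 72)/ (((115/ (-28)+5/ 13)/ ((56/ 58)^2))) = 197373176/ 3418665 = 57.73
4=4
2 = 2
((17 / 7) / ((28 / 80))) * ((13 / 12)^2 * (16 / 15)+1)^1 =20672 / 1323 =15.63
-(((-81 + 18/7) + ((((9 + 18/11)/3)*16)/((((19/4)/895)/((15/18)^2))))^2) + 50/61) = -9248685704098069/167866083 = -55095618.71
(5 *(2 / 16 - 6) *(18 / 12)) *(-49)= 34545 / 16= 2159.06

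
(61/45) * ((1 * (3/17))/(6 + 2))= 61/2040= 0.03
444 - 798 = -354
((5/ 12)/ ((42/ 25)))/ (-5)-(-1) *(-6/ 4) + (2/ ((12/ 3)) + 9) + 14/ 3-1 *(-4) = 8375/ 504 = 16.62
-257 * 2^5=-8224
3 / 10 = 0.30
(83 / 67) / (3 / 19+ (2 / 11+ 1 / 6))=104082 / 42545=2.45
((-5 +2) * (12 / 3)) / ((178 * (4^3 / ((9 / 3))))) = -9 / 2848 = -0.00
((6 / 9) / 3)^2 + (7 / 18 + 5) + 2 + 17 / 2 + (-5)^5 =-251834 / 81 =-3109.06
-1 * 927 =-927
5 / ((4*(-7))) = -5 / 28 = -0.18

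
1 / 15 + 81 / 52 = 1267 / 780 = 1.62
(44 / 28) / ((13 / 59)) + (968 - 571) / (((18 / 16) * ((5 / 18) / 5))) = 578681 / 91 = 6359.13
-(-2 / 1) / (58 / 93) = 3.21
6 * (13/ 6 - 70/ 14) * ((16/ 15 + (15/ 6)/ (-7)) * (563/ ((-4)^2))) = -1426079/ 3360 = -424.43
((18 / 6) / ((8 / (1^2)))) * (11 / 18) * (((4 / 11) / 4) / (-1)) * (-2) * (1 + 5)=0.25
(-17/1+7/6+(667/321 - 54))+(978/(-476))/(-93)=-80207744/1184169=-67.73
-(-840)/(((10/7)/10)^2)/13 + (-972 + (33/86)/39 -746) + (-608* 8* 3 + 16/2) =-14685865/1118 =-13135.84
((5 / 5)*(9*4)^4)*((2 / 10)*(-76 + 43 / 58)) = -733152384 / 29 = -25281116.69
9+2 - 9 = 2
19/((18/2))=19/9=2.11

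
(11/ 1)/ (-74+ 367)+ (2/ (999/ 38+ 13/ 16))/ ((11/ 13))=3312791/ 26554297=0.12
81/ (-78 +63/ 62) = -1674/ 1591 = -1.05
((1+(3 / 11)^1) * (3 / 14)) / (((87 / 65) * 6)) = 0.03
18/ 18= 1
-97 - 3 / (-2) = -191 / 2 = -95.50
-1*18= -18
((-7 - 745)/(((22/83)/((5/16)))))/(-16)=19505/352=55.41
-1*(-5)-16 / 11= 3.55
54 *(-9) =-486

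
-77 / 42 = -11 / 6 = -1.83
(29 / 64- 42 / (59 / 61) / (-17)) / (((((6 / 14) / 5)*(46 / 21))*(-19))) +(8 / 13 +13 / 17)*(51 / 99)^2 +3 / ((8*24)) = -366295928441 / 794261609856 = -0.46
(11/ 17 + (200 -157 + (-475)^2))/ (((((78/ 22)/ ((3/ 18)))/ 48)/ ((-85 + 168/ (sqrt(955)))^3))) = -785995044875304/ 2483 + 391872765639225024 * sqrt(955)/ 201557525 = -256468095560.37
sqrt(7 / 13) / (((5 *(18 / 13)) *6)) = sqrt(91) / 540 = 0.02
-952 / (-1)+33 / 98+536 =145857 / 98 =1488.34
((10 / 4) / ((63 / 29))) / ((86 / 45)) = 725 / 1204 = 0.60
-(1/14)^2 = -1/196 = -0.01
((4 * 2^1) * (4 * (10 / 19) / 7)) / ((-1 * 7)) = -320 / 931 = -0.34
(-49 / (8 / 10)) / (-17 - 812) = 245 / 3316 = 0.07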